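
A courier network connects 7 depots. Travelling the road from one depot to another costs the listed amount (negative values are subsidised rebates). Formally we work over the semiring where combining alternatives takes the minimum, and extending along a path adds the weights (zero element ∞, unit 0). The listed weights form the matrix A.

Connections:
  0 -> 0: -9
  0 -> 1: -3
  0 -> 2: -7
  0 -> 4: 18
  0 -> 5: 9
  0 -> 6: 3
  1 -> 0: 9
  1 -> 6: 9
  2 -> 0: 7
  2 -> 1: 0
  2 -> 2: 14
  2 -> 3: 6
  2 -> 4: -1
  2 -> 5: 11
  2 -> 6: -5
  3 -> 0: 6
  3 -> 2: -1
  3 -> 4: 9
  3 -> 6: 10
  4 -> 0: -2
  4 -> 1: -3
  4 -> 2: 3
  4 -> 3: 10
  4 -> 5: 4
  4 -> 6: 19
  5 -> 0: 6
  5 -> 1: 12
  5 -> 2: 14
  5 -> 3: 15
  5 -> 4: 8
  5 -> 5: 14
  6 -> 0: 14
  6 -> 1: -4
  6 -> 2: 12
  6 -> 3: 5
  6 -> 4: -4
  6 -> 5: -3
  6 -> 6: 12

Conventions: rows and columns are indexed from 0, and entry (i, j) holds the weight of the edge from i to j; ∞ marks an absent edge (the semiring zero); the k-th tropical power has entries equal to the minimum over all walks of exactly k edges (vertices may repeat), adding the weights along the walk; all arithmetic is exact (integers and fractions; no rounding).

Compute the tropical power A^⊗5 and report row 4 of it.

A^⊗2:
  [-18, -12, -16, -1, -8, 0, -12]
  [0, 5, 2, 14, 5, 6, 12]
  [-3, -9, 0, 0, -9, -8, 7]
  [-3, -1, -1, 5, -2, 7, -6]
  [-11, -5, -9, 9, 2, 7, -2]
  [-3, 3, -1, 18, 13, 12, 9]
  [-6, -7, -1, 6, 5, 0, 5]
A^⊗3:
  [-27, -21, -25, -10, -17, -15, -21]
  [-9, -3, -7, 8, 1, 9, -3]
  [-12, -12, -10, 1, -1, -5, -5]
  [-12, -10, -10, -1, -10, -9, -6]
  [-20, -14, -18, -3, -10, -5, -14]
  [-12, -6, -10, 5, -2, 6, -6]
  [-15, -9, -13, 5, -2, 2, -6]
A^⊗4:
  [-36, -30, -34, -19, -26, -24, -30]
  [-18, -12, -16, -1, -8, -6, -12]
  [-21, -15, -19, -4, -11, -8, -15]
  [-21, -15, -19, -4, -11, -9, -15]
  [-29, -23, -27, -12, -19, -17, -23]
  [-21, -15, -19, -4, -11, -9, -15]
  [-24, -18, -22, -7, -14, -9, -18]
A^⊗5:
  [-45, -39, -43, -28, -35, -33, -39]
  [-27, -21, -25, -10, -17, -15, -21]
  [-30, -24, -28, -13, -20, -18, -24]
  [-30, -24, -28, -13, -20, -18, -24]
  [-38, -32, -36, -21, -28, -26, -32]
  [-30, -24, -28, -13, -20, -18, -24]
  [-33, -27, -31, -16, -23, -21, -27]
Answer: row 4 of A^⊗5 = [-38, -32, -36, -21, -28, -26, -32]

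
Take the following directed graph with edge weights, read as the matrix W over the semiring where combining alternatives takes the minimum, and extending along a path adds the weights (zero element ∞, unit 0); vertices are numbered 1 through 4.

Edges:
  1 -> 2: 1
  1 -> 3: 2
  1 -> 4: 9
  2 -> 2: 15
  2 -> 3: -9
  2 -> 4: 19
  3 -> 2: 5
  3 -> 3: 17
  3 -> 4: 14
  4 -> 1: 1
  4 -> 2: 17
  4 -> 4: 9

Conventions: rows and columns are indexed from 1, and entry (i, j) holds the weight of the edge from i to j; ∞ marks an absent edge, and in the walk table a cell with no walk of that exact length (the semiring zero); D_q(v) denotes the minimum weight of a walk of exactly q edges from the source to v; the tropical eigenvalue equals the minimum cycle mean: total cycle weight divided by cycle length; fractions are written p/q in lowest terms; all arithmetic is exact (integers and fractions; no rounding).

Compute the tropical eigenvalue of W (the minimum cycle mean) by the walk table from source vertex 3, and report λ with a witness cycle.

q=0: [∞, ∞, 0, ∞]
q=1: [∞, 5, 17, 14]
q=2: [15, 20, -4, 23]
q=3: [24, 1, 11, 10]
q=4: [11, 16, -8, 19]
Optimal cycle mean attained by: cycle 2->3->2, total (-9) + 5, length 2.
Answer: λ = -2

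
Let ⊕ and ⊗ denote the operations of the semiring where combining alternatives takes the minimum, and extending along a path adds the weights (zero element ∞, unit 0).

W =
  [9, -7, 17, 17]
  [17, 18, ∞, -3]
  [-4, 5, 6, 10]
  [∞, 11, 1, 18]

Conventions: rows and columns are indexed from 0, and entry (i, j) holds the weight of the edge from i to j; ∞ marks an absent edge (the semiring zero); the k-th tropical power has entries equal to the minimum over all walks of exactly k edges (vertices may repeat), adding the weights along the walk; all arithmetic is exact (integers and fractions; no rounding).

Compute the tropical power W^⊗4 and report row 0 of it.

W^⊗2:
  [10, 2, 18, -10]
  [26, 8, -2, 15]
  [2, -11, 11, 2]
  [-3, 6, 7, 8]
W^⊗3:
  [14, 1, -9, -1]
  [-6, 3, 4, 5]
  [6, -5, 3, -14]
  [3, -10, 9, 3]
W^⊗4:
  [-13, -4, -3, -2]
  [0, -13, 6, 0]
  [-1, -3, -13, -8]
  [5, -4, 4, -13]
Answer: row 0 of W^⊗4 = [-13, -4, -3, -2]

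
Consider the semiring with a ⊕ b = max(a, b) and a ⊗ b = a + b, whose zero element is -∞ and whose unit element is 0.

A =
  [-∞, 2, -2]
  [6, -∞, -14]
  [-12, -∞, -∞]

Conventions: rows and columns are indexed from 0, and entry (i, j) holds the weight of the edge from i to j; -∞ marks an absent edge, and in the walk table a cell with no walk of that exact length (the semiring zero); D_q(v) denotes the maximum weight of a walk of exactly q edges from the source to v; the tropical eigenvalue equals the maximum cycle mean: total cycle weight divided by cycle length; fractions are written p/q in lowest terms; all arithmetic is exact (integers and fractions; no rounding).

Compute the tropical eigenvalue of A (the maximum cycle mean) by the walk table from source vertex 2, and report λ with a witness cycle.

q=0: [-∞, -∞, 0]
q=1: [-12, -∞, -∞]
q=2: [-∞, -10, -14]
q=3: [-4, -∞, -24]
Optimal cycle mean attained by: cycle 0->1->0, total 2 + 6, length 2.
Answer: λ = 4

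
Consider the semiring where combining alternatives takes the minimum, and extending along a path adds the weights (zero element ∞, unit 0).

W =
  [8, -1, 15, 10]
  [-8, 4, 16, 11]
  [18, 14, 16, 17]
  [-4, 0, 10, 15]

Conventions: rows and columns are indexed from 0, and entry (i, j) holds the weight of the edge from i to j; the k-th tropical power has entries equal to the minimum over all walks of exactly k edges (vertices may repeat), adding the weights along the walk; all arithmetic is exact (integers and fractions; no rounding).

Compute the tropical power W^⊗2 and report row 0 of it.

W^⊗2:
  [-9, 3, 15, 10]
  [-4, -9, 7, 2]
  [6, 17, 27, 25]
  [-8, -5, 11, 6]
Answer: row 0 of W^⊗2 = [-9, 3, 15, 10]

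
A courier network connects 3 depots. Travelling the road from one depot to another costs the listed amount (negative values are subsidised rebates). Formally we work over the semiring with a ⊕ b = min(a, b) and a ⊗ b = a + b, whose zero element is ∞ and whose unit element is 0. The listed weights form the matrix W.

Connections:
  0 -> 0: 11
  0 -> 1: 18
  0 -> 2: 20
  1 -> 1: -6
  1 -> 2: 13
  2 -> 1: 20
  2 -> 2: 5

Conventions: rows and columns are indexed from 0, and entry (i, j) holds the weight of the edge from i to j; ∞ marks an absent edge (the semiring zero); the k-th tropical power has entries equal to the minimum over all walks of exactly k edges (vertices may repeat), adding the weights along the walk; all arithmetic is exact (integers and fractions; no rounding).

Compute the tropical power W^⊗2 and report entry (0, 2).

W^⊗2:
  [22, 12, 25]
  [∞, -12, 7]
  [∞, 14, 10]
Key observation: the optimum is the walk 0->2->2, with weight 20 + 5 = 25.
Optimal value attained by: walk 0->2->2.
Answer: (W^⊗2)[0][2] = 25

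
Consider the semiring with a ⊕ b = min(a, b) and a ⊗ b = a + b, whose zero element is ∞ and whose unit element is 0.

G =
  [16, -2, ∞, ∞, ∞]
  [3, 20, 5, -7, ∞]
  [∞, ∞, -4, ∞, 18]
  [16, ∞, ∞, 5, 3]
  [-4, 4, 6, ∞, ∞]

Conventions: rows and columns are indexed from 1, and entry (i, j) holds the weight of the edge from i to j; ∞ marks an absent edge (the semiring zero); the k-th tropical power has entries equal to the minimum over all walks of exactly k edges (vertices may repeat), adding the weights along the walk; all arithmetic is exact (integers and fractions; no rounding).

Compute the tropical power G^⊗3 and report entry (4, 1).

G^⊗2:
  [1, 14, 3, -9, ∞]
  [9, 1, 1, -2, -4]
  [14, 22, -8, ∞, 14]
  [-1, 7, 9, 10, 8]
  [7, -6, 2, -3, 24]
G^⊗3:
  [7, -1, -1, -4, -6]
  [-8, 0, -3, -6, 1]
  [10, 12, -12, 15, 10]
  [4, -3, 5, 0, 13]
  [-3, 5, -2, -13, 0]
Key observation: the optimum is the walk 4->4->5->1, with weight 5 + 3 + (-4) = 4.
Optimal value attained by: walk 4->4->5->1.
Answer: (G^⊗3)[4][1] = 4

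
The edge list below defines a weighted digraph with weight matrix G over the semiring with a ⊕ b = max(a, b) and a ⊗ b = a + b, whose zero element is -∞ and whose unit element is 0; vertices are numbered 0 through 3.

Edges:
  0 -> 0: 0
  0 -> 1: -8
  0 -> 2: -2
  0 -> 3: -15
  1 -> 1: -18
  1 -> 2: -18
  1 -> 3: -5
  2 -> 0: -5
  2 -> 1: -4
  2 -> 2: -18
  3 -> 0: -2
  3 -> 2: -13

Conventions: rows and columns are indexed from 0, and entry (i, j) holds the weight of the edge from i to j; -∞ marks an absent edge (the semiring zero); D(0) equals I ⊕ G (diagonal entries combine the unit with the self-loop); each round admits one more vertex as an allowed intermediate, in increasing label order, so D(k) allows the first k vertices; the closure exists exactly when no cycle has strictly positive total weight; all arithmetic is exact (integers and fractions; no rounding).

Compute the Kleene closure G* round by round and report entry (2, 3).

D(0):
  [0, -8, -2, -15]
  [-∞, 0, -18, -5]
  [-5, -4, 0, -∞]
  [-2, -∞, -13, 0]
D(1):
  [0, -8, -2, -15]
  [-∞, 0, -18, -5]
  [-5, -4, 0, -20]
  [-2, -10, -4, 0]
D(2):
  [0, -8, -2, -13]
  [-∞, 0, -18, -5]
  [-5, -4, 0, -9]
  [-2, -10, -4, 0]
D(3):
  [0, -6, -2, -11]
  [-23, 0, -18, -5]
  [-5, -4, 0, -9]
  [-2, -8, -4, 0]
D(4):
  [0, -6, -2, -11]
  [-7, 0, -9, -5]
  [-5, -4, 0, -9]
  [-2, -8, -4, 0]
Answer: G*[2][3] = -9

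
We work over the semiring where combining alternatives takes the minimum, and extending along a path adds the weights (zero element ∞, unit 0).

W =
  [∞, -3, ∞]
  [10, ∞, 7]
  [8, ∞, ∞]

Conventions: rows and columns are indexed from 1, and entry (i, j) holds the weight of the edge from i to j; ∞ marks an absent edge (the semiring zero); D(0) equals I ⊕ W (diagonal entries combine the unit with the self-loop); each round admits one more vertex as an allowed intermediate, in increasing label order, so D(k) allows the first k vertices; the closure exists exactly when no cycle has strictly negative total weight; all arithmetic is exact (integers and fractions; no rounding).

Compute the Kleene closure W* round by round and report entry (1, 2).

D(0):
  [0, -3, ∞]
  [10, 0, 7]
  [8, ∞, 0]
D(1):
  [0, -3, ∞]
  [10, 0, 7]
  [8, 5, 0]
D(2):
  [0, -3, 4]
  [10, 0, 7]
  [8, 5, 0]
D(3):
  [0, -3, 4]
  [10, 0, 7]
  [8, 5, 0]
Answer: W*[1][2] = -3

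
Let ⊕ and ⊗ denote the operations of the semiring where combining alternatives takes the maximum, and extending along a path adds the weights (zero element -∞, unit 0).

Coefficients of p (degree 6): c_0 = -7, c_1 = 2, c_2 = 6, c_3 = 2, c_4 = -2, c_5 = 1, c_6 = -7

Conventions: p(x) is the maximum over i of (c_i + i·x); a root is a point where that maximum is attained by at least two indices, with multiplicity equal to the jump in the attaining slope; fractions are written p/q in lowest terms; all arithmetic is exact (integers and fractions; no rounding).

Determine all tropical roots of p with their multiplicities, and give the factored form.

hull edge (i=0, c=-7) to (i=1, c=2): slope 9, span 1
hull edge (i=1, c=2) to (i=2, c=6): slope 4, span 1
hull edge (i=2, c=6) to (i=5, c=1): slope -5/3, span 3
hull edge (i=5, c=1) to (i=6, c=-7): slope -8, span 1
Factored form: p(x) = -7 ⊗ (x ⊕ (-9)) ⊗ (x ⊕ (-4)) ⊗ (x ⊕ 5/3) ⊗ (x ⊕ 5/3) ⊗ (x ⊕ 5/3) ⊗ (x ⊕ 8)
Answer: roots = -9 (mult 1), -4 (mult 1), 5/3 (mult 3), 8 (mult 1)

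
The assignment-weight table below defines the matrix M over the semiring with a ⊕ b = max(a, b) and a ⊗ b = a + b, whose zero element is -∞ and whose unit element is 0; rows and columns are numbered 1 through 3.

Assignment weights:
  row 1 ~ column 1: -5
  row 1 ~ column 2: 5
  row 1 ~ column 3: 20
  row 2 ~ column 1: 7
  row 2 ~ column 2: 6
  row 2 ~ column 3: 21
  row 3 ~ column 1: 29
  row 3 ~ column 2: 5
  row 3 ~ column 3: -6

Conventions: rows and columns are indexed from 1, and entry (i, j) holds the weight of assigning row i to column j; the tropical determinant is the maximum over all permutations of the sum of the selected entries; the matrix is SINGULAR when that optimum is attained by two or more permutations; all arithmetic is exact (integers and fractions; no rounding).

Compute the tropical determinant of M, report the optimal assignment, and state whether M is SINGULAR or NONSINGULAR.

σ = (1, 2, 3): (-5) + 6 + (-6) = -5
σ = (1, 3, 2): (-5) + 21 + 5 = 21
σ = (2, 1, 3): 5 + 7 + (-6) = 6
σ = (2, 3, 1): 5 + 21 + 29 = 55
σ = (3, 1, 2): 20 + 7 + 5 = 32
σ = (3, 2, 1): 20 + 6 + 29 = 55
Optimal value attained by: σ = (2, 3, 1).
Answer: det⊕(M) = 55; verdict: SINGULAR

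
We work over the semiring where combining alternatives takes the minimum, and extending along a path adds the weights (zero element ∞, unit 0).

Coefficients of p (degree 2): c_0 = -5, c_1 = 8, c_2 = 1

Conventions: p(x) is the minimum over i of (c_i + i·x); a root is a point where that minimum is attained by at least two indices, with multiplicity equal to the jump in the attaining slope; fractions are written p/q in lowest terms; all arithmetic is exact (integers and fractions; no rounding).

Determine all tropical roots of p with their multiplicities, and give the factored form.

hull edge (i=0, c=-5) to (i=2, c=1): slope 3, span 2
Factored form: p(x) = 1 ⊗ (x ⊕ (-3)) ⊗ (x ⊕ (-3))
Answer: roots = -3 (mult 2)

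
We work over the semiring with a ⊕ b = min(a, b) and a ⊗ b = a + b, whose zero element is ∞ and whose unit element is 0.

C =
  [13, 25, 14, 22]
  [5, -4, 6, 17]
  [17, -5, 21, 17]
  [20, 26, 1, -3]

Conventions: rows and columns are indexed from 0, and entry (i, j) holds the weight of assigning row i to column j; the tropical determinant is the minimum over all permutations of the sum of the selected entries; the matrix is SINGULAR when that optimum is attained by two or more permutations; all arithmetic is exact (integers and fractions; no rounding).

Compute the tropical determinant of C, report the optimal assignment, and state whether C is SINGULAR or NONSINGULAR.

σ = (0, 1, 2, 3): 13 + (-4) + 21 + (-3) = 27
σ = (0, 1, 3, 2): 13 + (-4) + 17 + 1 = 27
σ = (0, 2, 1, 3): 13 + 6 + (-5) + (-3) = 11
σ = (0, 2, 3, 1): 13 + 6 + 17 + 26 = 62
σ = (0, 3, 1, 2): 13 + 17 + (-5) + 1 = 26
σ = (0, 3, 2, 1): 13 + 17 + 21 + 26 = 77
σ = (1, 0, 2, 3): 25 + 5 + 21 + (-3) = 48
σ = (1, 0, 3, 2): 25 + 5 + 17 + 1 = 48
σ = (1, 2, 0, 3): 25 + 6 + 17 + (-3) = 45
σ = (1, 2, 3, 0): 25 + 6 + 17 + 20 = 68
σ = (1, 3, 0, 2): 25 + 17 + 17 + 1 = 60
σ = (1, 3, 2, 0): 25 + 17 + 21 + 20 = 83
σ = (2, 0, 1, 3): 14 + 5 + (-5) + (-3) = 11
σ = (2, 0, 3, 1): 14 + 5 + 17 + 26 = 62
σ = (2, 1, 0, 3): 14 + (-4) + 17 + (-3) = 24
σ = (2, 1, 3, 0): 14 + (-4) + 17 + 20 = 47
σ = (2, 3, 0, 1): 14 + 17 + 17 + 26 = 74
σ = (2, 3, 1, 0): 14 + 17 + (-5) + 20 = 46
σ = (3, 0, 1, 2): 22 + 5 + (-5) + 1 = 23
σ = (3, 0, 2, 1): 22 + 5 + 21 + 26 = 74
σ = (3, 1, 0, 2): 22 + (-4) + 17 + 1 = 36
σ = (3, 1, 2, 0): 22 + (-4) + 21 + 20 = 59
σ = (3, 2, 0, 1): 22 + 6 + 17 + 26 = 71
σ = (3, 2, 1, 0): 22 + 6 + (-5) + 20 = 43
Optimal value attained by: σ = (0, 2, 1, 3).
Answer: det⊕(C) = 11; verdict: SINGULAR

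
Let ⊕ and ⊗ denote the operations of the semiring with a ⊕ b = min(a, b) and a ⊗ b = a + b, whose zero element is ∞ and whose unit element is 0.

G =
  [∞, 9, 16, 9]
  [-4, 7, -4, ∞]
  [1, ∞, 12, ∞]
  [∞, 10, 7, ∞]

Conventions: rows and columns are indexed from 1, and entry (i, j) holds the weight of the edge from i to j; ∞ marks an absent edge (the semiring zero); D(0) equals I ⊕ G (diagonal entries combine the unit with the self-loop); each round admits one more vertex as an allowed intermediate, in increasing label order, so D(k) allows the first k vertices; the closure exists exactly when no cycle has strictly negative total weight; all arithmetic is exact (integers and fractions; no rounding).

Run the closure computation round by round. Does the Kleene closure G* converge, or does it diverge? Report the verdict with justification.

D(0):
  [0, 9, 16, 9]
  [-4, 0, -4, ∞]
  [1, ∞, 0, ∞]
  [∞, 10, 7, 0]
D(1):
  [0, 9, 16, 9]
  [-4, 0, -4, 5]
  [1, 10, 0, 10]
  [∞, 10, 7, 0]
D(2):
  [0, 9, 5, 9]
  [-4, 0, -4, 5]
  [1, 10, 0, 10]
  [6, 10, 6, 0]
D(3):
  [0, 9, 5, 9]
  [-4, 0, -4, 5]
  [1, 10, 0, 10]
  [6, 10, 6, 0]
D(4):
  [0, 9, 5, 9]
  [-4, 0, -4, 5]
  [1, 10, 0, 10]
  [6, 10, 6, 0]
Key observation: every diagonal entry stays at the unit through all rounds, so no improving cycle exists.
Answer: CONVERGES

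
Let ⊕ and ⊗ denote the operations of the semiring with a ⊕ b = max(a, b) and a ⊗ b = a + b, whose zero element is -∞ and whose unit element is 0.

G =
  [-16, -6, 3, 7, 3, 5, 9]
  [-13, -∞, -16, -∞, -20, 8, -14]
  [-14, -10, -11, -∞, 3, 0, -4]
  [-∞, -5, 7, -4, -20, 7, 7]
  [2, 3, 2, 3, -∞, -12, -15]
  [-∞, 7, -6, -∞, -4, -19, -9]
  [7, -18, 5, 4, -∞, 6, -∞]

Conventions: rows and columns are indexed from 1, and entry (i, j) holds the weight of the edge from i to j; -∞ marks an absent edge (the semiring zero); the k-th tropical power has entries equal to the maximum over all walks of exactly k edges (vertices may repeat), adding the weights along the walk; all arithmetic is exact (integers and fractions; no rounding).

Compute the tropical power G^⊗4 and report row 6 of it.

G^⊗2:
  [16, 12, 14, 13, 6, 15, 14]
  [-7, 15, 2, -6, 4, -8, -1]
  [5, 7, 5, 6, -4, 2, -5]
  [14, 14, 12, 11, 10, 13, 3]
  [-8, -2, 10, 9, 5, 11, 11]
  [-2, -1, -2, -1, -3, 15, -7]
  [-9, 13, 11, 14, 10, 12, 16]
G^⊗3:
  [21, 22, 20, 23, 19, 21, 25]
  [6, 7, 6, 7, 5, 23, 2]
  [2, 9, 13, 12, 8, 15, 14]
  [12, 20, 18, 21, 17, 22, 23]
  [18, 18, 16, 15, 13, 17, 16]
  [0, 22, 9, 5, 11, 7, 7]
  [23, 19, 21, 20, 14, 22, 21]
G^⊗4:
  [32, 28, 30, 29, 24, 31, 30]
  [9, 30, 17, 13, 19, 15, 15]
  [21, 22, 19, 18, 16, 20, 19]
  [30, 29, 28, 27, 21, 29, 28]
  [23, 24, 22, 25, 21, 26, 27]
  [14, 14, 13, 14, 12, 30, 12]
  [28, 29, 27, 30, 26, 28, 32]
Answer: row 6 of G^⊗4 = [14, 14, 13, 14, 12, 30, 12]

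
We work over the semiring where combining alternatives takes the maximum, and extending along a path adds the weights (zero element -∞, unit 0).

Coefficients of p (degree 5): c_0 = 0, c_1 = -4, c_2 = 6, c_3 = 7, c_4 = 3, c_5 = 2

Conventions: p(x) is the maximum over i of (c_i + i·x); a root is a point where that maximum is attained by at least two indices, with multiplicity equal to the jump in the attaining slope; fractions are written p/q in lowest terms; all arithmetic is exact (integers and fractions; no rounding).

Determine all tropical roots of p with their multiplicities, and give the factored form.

hull edge (i=0, c=0) to (i=2, c=6): slope 3, span 2
hull edge (i=2, c=6) to (i=3, c=7): slope 1, span 1
hull edge (i=3, c=7) to (i=5, c=2): slope -5/2, span 2
Factored form: p(x) = 2 ⊗ (x ⊕ (-3)) ⊗ (x ⊕ (-3)) ⊗ (x ⊕ (-1)) ⊗ (x ⊕ 5/2) ⊗ (x ⊕ 5/2)
Answer: roots = -3 (mult 2), -1 (mult 1), 5/2 (mult 2)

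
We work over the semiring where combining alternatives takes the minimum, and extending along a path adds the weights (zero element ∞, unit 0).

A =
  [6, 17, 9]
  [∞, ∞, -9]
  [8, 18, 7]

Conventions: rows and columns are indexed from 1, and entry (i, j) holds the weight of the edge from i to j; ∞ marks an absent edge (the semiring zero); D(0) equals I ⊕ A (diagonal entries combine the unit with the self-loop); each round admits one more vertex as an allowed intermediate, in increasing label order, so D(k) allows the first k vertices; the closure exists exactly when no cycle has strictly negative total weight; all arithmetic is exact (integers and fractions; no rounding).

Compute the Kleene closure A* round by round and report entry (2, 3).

D(0):
  [0, 17, 9]
  [∞, 0, -9]
  [8, 18, 0]
D(1):
  [0, 17, 9]
  [∞, 0, -9]
  [8, 18, 0]
D(2):
  [0, 17, 8]
  [∞, 0, -9]
  [8, 18, 0]
D(3):
  [0, 17, 8]
  [-1, 0, -9]
  [8, 18, 0]
Answer: A*[2][3] = -9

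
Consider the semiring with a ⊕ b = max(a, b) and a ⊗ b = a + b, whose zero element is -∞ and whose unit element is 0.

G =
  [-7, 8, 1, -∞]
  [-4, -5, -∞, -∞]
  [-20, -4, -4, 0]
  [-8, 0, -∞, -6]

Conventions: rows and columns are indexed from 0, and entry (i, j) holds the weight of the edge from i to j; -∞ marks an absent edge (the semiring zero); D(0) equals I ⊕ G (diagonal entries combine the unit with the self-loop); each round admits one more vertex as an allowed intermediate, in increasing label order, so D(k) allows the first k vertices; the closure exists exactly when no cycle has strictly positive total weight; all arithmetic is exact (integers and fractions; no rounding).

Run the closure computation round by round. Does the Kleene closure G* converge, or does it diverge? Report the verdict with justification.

D(0):
  [0, 8, 1, -∞]
  [-4, 0, -∞, -∞]
  [-20, -4, 0, 0]
  [-8, 0, -∞, 0]
Detection: at round 1, diagonal entry (1, 1) turns strictly positive.
Key observation: the cycle 1->0->1 has total weight (-4) + 8, which is strictly positive.
Answer: DIVERGES — positive cycle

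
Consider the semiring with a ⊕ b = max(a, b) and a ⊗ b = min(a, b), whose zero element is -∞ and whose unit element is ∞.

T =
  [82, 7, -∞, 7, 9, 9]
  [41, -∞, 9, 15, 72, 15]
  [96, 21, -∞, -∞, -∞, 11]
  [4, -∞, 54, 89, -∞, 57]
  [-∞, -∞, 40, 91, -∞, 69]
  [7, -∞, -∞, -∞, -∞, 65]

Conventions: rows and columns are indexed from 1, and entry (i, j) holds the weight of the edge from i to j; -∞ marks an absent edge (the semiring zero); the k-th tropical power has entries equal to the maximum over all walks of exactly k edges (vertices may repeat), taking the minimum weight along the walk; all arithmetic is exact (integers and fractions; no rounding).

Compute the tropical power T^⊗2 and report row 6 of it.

T^⊗2:
  [82, 7, 9, 9, 9, 9]
  [41, 9, 40, 72, 9, 69]
  [82, 7, 9, 15, 21, 15]
  [54, 21, 54, 89, 4, 57]
  [40, 21, 54, 89, -∞, 65]
  [7, 7, -∞, 7, 7, 65]
Answer: row 6 of T^⊗2 = [7, 7, -∞, 7, 7, 65]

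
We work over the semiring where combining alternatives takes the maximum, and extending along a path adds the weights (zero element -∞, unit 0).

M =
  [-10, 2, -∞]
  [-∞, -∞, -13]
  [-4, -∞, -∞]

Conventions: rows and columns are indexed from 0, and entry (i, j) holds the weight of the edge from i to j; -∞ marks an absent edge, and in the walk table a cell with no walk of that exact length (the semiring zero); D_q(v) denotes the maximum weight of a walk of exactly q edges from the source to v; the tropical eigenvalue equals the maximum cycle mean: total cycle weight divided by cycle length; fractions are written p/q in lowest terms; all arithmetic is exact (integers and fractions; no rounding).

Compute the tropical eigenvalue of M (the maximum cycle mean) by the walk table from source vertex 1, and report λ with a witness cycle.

q=0: [-∞, 0, -∞]
q=1: [-∞, -∞, -13]
q=2: [-17, -∞, -∞]
q=3: [-27, -15, -∞]
Optimal cycle mean attained by: cycle 0->1->2->0, total 2 + (-13) + (-4), length 3.
Answer: λ = -5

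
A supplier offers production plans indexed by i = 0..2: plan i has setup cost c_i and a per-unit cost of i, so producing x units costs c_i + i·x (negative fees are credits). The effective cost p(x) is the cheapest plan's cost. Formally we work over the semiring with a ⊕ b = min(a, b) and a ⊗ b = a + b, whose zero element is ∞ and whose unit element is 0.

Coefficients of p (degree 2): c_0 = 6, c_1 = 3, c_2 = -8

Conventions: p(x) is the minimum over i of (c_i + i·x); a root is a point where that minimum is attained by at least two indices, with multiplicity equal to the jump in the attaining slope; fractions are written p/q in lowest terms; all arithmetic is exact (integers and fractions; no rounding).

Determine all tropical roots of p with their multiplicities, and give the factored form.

hull edge (i=0, c=6) to (i=2, c=-8): slope -7, span 2
Factored form: p(x) = -8 ⊗ (x ⊕ 7) ⊗ (x ⊕ 7)
Answer: roots = 7 (mult 2)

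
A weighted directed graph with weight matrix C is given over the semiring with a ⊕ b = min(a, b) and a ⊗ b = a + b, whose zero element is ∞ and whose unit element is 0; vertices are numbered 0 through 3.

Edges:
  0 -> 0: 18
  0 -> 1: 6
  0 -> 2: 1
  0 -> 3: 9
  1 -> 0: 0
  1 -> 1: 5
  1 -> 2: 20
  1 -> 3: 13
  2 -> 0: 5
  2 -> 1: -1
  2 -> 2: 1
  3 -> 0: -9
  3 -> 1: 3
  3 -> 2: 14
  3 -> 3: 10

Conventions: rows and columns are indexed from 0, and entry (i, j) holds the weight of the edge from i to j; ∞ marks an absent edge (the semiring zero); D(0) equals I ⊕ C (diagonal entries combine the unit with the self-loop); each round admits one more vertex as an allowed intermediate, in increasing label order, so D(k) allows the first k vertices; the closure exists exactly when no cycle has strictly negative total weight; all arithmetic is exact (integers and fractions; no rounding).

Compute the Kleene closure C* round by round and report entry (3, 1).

D(0):
  [0, 6, 1, 9]
  [0, 0, 20, 13]
  [5, -1, 0, ∞]
  [-9, 3, 14, 0]
D(1):
  [0, 6, 1, 9]
  [0, 0, 1, 9]
  [5, -1, 0, 14]
  [-9, -3, -8, 0]
D(2):
  [0, 6, 1, 9]
  [0, 0, 1, 9]
  [-1, -1, 0, 8]
  [-9, -3, -8, 0]
D(3):
  [0, 0, 1, 9]
  [0, 0, 1, 9]
  [-1, -1, 0, 8]
  [-9, -9, -8, 0]
D(4):
  [0, 0, 1, 9]
  [0, 0, 1, 9]
  [-1, -1, 0, 8]
  [-9, -9, -8, 0]
Answer: C*[3][1] = -9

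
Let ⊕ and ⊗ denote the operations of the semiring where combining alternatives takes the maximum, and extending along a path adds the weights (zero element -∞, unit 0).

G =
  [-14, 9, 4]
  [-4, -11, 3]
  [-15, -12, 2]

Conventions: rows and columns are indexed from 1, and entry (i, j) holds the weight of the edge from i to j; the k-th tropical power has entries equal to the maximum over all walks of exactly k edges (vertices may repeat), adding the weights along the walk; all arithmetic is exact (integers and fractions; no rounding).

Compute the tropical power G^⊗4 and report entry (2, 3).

G^⊗2:
  [5, -2, 12]
  [-12, 5, 5]
  [-13, -6, 4]
G^⊗3:
  [-3, 14, 14]
  [1, -3, 8]
  [-10, -4, 6]
G^⊗4:
  [10, 6, 17]
  [-7, 10, 10]
  [-8, -1, 8]
Key observation: the optimum is the walk 2->1->2->3->3, with weight (-4) + 9 + 3 + 2 = 10.
Optimal value attained by: walk 2->1->2->3->3.
Answer: (G^⊗4)[2][3] = 10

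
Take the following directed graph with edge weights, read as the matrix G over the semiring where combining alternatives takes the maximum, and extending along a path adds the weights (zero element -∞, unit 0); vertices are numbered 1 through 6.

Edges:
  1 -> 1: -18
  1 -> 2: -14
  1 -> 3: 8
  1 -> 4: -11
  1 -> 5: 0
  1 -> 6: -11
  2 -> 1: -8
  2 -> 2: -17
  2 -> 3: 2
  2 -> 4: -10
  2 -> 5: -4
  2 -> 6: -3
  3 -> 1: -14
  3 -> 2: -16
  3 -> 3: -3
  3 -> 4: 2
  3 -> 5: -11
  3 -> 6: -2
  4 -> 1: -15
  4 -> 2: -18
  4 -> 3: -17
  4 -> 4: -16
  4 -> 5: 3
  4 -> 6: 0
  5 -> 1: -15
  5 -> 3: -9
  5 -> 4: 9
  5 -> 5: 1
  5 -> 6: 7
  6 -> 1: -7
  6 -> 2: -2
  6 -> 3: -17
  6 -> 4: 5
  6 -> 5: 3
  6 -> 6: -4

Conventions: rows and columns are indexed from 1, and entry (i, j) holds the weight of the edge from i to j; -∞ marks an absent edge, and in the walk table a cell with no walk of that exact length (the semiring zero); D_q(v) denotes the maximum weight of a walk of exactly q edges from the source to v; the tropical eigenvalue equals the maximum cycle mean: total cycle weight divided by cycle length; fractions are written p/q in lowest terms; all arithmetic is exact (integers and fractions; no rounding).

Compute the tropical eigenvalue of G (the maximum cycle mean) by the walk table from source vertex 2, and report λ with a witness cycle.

q=0: [-∞, 0, -∞, -∞, -∞, -∞]
q=1: [-8, -17, 2, -10, -4, -3]
q=2: [-10, -5, 0, 5, 0, 3]
q=3: [-4, 1, -2, 9, 8, 7]
q=4: [0, 5, 4, 17, 12, 15]
q=5: [8, 13, 8, 21, 20, 19]
q=6: [12, 17, 16, 29, 24, 27]
Optimal cycle mean attained by: cycle 4->5->4, total 3 + 9, length 2.
Answer: λ = 6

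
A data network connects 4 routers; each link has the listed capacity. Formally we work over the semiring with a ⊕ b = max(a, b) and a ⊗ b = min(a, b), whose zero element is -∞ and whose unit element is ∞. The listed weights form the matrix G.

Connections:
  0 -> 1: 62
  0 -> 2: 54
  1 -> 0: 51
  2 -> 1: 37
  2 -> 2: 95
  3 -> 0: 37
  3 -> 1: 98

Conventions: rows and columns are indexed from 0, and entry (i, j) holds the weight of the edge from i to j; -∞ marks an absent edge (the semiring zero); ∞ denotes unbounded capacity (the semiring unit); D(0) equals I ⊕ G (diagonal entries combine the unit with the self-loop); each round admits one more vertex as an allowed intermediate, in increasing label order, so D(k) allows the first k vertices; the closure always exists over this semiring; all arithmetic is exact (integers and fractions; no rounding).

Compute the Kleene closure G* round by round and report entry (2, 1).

D(0):
  [∞, 62, 54, -∞]
  [51, ∞, -∞, -∞]
  [-∞, 37, ∞, -∞]
  [37, 98, -∞, ∞]
D(1):
  [∞, 62, 54, -∞]
  [51, ∞, 51, -∞]
  [-∞, 37, ∞, -∞]
  [37, 98, 37, ∞]
D(2):
  [∞, 62, 54, -∞]
  [51, ∞, 51, -∞]
  [37, 37, ∞, -∞]
  [51, 98, 51, ∞]
D(3):
  [∞, 62, 54, -∞]
  [51, ∞, 51, -∞]
  [37, 37, ∞, -∞]
  [51, 98, 51, ∞]
D(4):
  [∞, 62, 54, -∞]
  [51, ∞, 51, -∞]
  [37, 37, ∞, -∞]
  [51, 98, 51, ∞]
Answer: G*[2][1] = 37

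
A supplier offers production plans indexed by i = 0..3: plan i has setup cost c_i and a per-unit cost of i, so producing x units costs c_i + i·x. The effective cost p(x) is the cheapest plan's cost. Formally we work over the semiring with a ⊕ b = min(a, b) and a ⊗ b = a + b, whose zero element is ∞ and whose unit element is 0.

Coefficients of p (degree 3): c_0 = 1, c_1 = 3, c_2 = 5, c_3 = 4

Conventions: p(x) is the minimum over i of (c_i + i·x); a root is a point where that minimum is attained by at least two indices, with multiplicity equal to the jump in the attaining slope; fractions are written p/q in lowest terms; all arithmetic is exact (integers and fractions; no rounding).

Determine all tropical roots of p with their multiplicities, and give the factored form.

hull edge (i=0, c=1) to (i=3, c=4): slope 1, span 3
Factored form: p(x) = 4 ⊗ (x ⊕ (-1)) ⊗ (x ⊕ (-1)) ⊗ (x ⊕ (-1))
Answer: roots = -1 (mult 3)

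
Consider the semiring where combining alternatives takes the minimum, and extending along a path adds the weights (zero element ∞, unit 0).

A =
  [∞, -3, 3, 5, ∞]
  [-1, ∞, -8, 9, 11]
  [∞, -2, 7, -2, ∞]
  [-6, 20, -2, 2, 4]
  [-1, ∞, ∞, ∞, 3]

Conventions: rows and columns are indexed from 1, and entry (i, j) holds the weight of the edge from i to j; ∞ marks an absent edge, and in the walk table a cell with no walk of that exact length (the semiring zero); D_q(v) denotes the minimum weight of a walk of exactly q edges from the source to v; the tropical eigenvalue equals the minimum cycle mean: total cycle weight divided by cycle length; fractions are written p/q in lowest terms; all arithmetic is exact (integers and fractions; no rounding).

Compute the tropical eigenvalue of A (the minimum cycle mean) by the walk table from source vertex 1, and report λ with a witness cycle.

q=0: [0, ∞, ∞, ∞, ∞]
q=1: [∞, -3, 3, 5, ∞]
q=2: [-4, 1, -11, 1, 8]
q=3: [-5, -13, -7, -13, 5]
q=4: [-19, -9, -21, -11, -9]
q=5: [-17, -23, -17, -23, -7]
Optimal cycle mean attained by: cycle 2->3->2, total (-8) + (-2), length 2.
Answer: λ = -5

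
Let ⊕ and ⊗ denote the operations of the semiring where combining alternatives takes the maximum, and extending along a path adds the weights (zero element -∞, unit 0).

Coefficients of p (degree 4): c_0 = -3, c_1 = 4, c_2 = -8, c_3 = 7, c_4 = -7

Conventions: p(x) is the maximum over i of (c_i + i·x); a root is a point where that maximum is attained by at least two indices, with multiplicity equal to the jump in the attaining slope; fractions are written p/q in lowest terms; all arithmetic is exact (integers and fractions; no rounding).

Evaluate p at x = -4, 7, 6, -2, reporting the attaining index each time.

p(-4) = max(-3+0·(-4)=-3, 4+1·(-4)=0, -8+2·(-4)=-16, 7+3·(-4)=-5, -7+4·(-4)=-23) = 0 (attained by i=1)
p(7) = max(-3+0·7=-3, 4+1·7=11, -8+2·7=6, 7+3·7=28, -7+4·7=21) = 28 (attained by i=3)
p(6) = max(-3+0·6=-3, 4+1·6=10, -8+2·6=4, 7+3·6=25, -7+4·6=17) = 25 (attained by i=3)
p(-2) = max(-3+0·(-2)=-3, 4+1·(-2)=2, -8+2·(-2)=-12, 7+3·(-2)=1, -7+4·(-2)=-15) = 2 (attained by i=1)
Answer: p(-4) = 0; p(7) = 28; p(6) = 25; p(-2) = 2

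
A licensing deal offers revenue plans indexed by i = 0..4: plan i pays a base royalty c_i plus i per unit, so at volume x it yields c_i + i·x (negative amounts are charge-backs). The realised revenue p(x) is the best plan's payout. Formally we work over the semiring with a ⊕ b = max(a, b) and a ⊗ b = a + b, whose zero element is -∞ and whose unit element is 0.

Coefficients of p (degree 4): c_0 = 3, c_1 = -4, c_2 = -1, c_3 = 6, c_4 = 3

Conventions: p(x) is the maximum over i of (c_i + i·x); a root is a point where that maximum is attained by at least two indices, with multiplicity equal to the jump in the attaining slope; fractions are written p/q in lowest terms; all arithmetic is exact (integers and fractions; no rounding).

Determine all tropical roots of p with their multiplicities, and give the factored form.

hull edge (i=0, c=3) to (i=3, c=6): slope 1, span 3
hull edge (i=3, c=6) to (i=4, c=3): slope -3, span 1
Factored form: p(x) = 3 ⊗ (x ⊕ (-1)) ⊗ (x ⊕ (-1)) ⊗ (x ⊕ (-1)) ⊗ (x ⊕ 3)
Answer: roots = -1 (mult 3), 3 (mult 1)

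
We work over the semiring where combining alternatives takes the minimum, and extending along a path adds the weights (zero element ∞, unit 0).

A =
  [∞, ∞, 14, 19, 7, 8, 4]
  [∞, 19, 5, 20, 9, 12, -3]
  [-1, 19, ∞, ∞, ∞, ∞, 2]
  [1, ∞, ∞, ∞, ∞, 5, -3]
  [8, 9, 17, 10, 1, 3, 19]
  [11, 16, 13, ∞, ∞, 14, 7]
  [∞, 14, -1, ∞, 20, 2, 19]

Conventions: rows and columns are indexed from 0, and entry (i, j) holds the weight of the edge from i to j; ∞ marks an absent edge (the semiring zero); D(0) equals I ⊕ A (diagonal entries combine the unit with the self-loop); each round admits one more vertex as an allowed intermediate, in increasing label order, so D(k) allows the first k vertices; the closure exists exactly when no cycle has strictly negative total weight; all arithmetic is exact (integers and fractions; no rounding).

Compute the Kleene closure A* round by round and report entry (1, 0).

D(0):
  [0, ∞, 14, 19, 7, 8, 4]
  [∞, 0, 5, 20, 9, 12, -3]
  [-1, 19, 0, ∞, ∞, ∞, 2]
  [1, ∞, ∞, 0, ∞, 5, -3]
  [8, 9, 17, 10, 0, 3, 19]
  [11, 16, 13, ∞, ∞, 0, 7]
  [∞, 14, -1, ∞, 20, 2, 0]
D(1):
  [0, ∞, 14, 19, 7, 8, 4]
  [∞, 0, 5, 20, 9, 12, -3]
  [-1, 19, 0, 18, 6, 7, 2]
  [1, ∞, 15, 0, 8, 5, -3]
  [8, 9, 17, 10, 0, 3, 12]
  [11, 16, 13, 30, 18, 0, 7]
  [∞, 14, -1, ∞, 20, 2, 0]
D(2):
  [0, ∞, 14, 19, 7, 8, 4]
  [∞, 0, 5, 20, 9, 12, -3]
  [-1, 19, 0, 18, 6, 7, 2]
  [1, ∞, 15, 0, 8, 5, -3]
  [8, 9, 14, 10, 0, 3, 6]
  [11, 16, 13, 30, 18, 0, 7]
  [∞, 14, -1, 34, 20, 2, 0]
D(3):
  [0, 33, 14, 19, 7, 8, 4]
  [4, 0, 5, 20, 9, 12, -3]
  [-1, 19, 0, 18, 6, 7, 2]
  [1, 34, 15, 0, 8, 5, -3]
  [8, 9, 14, 10, 0, 3, 6]
  [11, 16, 13, 30, 18, 0, 7]
  [-2, 14, -1, 17, 5, 2, 0]
D(4):
  [0, 33, 14, 19, 7, 8, 4]
  [4, 0, 5, 20, 9, 12, -3]
  [-1, 19, 0, 18, 6, 7, 2]
  [1, 34, 15, 0, 8, 5, -3]
  [8, 9, 14, 10, 0, 3, 6]
  [11, 16, 13, 30, 18, 0, 7]
  [-2, 14, -1, 17, 5, 2, 0]
D(5):
  [0, 16, 14, 17, 7, 8, 4]
  [4, 0, 5, 19, 9, 12, -3]
  [-1, 15, 0, 16, 6, 7, 2]
  [1, 17, 15, 0, 8, 5, -3]
  [8, 9, 14, 10, 0, 3, 6]
  [11, 16, 13, 28, 18, 0, 7]
  [-2, 14, -1, 15, 5, 2, 0]
D(6):
  [0, 16, 14, 17, 7, 8, 4]
  [4, 0, 5, 19, 9, 12, -3]
  [-1, 15, 0, 16, 6, 7, 2]
  [1, 17, 15, 0, 8, 5, -3]
  [8, 9, 14, 10, 0, 3, 6]
  [11, 16, 13, 28, 18, 0, 7]
  [-2, 14, -1, 15, 5, 2, 0]
D(7):
  [0, 16, 3, 17, 7, 6, 4]
  [-5, 0, -4, 12, 2, -1, -3]
  [-1, 15, 0, 16, 6, 4, 2]
  [-5, 11, -4, 0, 2, -1, -3]
  [4, 9, 5, 10, 0, 3, 6]
  [5, 16, 6, 22, 12, 0, 7]
  [-2, 14, -1, 15, 5, 2, 0]
Answer: A*[1][0] = -5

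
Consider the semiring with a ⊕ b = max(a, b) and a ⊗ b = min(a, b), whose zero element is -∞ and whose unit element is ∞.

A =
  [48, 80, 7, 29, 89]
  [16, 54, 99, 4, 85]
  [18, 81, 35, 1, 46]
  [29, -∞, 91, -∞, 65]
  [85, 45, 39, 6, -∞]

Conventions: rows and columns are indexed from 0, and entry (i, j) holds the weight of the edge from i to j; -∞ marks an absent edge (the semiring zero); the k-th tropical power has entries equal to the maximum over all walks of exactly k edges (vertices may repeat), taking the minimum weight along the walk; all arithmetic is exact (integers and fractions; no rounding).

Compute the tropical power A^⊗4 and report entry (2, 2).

A^⊗2:
  [85, 54, 80, 29, 80]
  [85, 81, 54, 16, 54]
  [46, 54, 81, 18, 81]
  [65, 81, 39, 29, 46]
  [48, 80, 45, 29, 85]
A^⊗3:
  [80, 80, 54, 29, 85]
  [54, 80, 81, 29, 85]
  [81, 81, 54, 29, 54]
  [48, 65, 81, 29, 81]
  [85, 54, 80, 29, 80]
A^⊗4:
  [85, 80, 80, 29, 80]
  [85, 81, 80, 29, 80]
  [54, 80, 81, 29, 81]
  [81, 81, 65, 29, 65]
  [80, 80, 54, 29, 85]
Key observation: the optimum is the walk 2->1->2->1->2, with weight 81 min 99 min 81 min 99 = 81.
Optimal value attained by: walk 2->1->2->1->2.
Answer: (A^⊗4)[2][2] = 81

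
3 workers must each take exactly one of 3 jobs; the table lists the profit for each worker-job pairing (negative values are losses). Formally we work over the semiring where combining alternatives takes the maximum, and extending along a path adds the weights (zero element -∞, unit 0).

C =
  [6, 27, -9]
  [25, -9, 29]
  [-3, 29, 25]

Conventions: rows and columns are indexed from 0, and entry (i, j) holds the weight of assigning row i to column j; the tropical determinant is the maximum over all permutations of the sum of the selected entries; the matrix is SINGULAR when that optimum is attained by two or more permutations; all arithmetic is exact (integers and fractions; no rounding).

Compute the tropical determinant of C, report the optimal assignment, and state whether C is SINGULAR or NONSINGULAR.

σ = (0, 1, 2): 6 + (-9) + 25 = 22
σ = (0, 2, 1): 6 + 29 + 29 = 64
σ = (1, 0, 2): 27 + 25 + 25 = 77
σ = (1, 2, 0): 27 + 29 + (-3) = 53
σ = (2, 0, 1): (-9) + 25 + 29 = 45
σ = (2, 1, 0): (-9) + (-9) + (-3) = -21
Optimal value attained by: σ = (1, 0, 2).
Answer: det⊕(C) = 77; verdict: NONSINGULAR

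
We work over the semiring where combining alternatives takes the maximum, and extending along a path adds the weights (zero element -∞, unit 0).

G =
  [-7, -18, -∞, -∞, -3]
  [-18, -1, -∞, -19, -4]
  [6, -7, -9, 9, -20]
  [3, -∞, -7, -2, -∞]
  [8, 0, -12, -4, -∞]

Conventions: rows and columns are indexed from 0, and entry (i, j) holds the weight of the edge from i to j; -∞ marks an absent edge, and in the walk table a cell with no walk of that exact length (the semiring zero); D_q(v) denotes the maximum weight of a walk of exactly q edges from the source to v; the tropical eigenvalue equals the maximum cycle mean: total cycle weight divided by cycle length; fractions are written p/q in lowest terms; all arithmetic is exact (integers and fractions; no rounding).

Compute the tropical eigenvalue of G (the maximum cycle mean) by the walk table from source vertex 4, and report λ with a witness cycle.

q=0: [-∞, -∞, -∞, -∞, 0]
q=1: [8, 0, -12, -4, -∞]
q=2: [1, -1, -11, -3, 5]
q=3: [13, 5, -7, 1, -2]
q=4: [6, 4, -6, 2, 10]
q=5: [18, 10, -2, 6, 3]
Optimal cycle mean attained by: cycle 0->4->0, total (-3) + 8, length 2.
Answer: λ = 5/2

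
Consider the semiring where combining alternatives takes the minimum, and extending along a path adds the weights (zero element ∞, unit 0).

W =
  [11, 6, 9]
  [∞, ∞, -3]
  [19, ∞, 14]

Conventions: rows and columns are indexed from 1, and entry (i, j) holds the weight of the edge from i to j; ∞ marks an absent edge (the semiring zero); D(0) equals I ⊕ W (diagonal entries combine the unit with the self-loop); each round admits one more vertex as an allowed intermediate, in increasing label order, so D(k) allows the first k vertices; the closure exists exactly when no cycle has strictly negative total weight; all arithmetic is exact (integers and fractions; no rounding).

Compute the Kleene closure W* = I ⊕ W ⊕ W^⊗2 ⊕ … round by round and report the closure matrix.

D(0):
  [0, 6, 9]
  [∞, 0, -3]
  [19, ∞, 0]
D(1):
  [0, 6, 9]
  [∞, 0, -3]
  [19, 25, 0]
D(2):
  [0, 6, 3]
  [∞, 0, -3]
  [19, 25, 0]
D(3):
  [0, 6, 3]
  [16, 0, -3]
  [19, 25, 0]
Answer: W* = [[0, 6, 3], [16, 0, -3], [19, 25, 0]]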